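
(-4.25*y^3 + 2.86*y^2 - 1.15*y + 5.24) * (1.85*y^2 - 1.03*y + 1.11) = -7.8625*y^5 + 9.6685*y^4 - 9.7908*y^3 + 14.0531*y^2 - 6.6737*y + 5.8164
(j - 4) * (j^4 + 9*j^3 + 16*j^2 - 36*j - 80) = j^5 + 5*j^4 - 20*j^3 - 100*j^2 + 64*j + 320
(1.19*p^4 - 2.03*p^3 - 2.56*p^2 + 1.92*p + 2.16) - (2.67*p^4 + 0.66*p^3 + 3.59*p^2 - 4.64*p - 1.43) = -1.48*p^4 - 2.69*p^3 - 6.15*p^2 + 6.56*p + 3.59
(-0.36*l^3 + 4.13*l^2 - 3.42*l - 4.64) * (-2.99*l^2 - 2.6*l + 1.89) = 1.0764*l^5 - 11.4127*l^4 - 1.1926*l^3 + 30.5713*l^2 + 5.6002*l - 8.7696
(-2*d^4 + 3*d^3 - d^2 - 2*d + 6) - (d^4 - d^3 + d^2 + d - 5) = -3*d^4 + 4*d^3 - 2*d^2 - 3*d + 11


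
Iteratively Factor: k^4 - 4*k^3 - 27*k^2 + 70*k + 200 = (k + 4)*(k^3 - 8*k^2 + 5*k + 50) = (k - 5)*(k + 4)*(k^2 - 3*k - 10) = (k - 5)*(k + 2)*(k + 4)*(k - 5)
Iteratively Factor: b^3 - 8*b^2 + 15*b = (b - 5)*(b^2 - 3*b) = (b - 5)*(b - 3)*(b)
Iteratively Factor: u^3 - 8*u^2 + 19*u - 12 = (u - 1)*(u^2 - 7*u + 12) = (u - 4)*(u - 1)*(u - 3)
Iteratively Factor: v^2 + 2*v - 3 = (v + 3)*(v - 1)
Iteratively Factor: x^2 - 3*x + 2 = (x - 1)*(x - 2)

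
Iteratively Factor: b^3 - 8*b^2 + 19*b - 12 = (b - 4)*(b^2 - 4*b + 3) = (b - 4)*(b - 1)*(b - 3)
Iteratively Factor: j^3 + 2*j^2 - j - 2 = (j + 2)*(j^2 - 1) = (j + 1)*(j + 2)*(j - 1)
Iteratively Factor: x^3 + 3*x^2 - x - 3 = (x + 1)*(x^2 + 2*x - 3) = (x + 1)*(x + 3)*(x - 1)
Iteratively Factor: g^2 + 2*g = (g)*(g + 2)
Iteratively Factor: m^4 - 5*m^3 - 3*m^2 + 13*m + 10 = (m + 1)*(m^3 - 6*m^2 + 3*m + 10) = (m - 5)*(m + 1)*(m^2 - m - 2) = (m - 5)*(m - 2)*(m + 1)*(m + 1)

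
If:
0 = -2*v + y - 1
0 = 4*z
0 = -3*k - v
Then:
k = 1/6 - y/6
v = y/2 - 1/2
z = 0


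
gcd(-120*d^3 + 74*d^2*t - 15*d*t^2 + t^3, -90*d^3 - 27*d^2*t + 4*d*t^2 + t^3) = -5*d + t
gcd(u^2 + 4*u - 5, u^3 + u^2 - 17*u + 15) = u^2 + 4*u - 5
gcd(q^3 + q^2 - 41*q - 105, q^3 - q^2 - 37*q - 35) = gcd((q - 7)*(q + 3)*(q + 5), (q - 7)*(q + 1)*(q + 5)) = q^2 - 2*q - 35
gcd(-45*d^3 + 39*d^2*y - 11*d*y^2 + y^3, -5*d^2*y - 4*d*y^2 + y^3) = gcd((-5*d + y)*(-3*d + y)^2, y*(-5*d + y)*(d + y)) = -5*d + y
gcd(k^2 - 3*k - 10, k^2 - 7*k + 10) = k - 5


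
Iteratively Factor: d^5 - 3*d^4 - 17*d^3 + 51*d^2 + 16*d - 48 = (d - 1)*(d^4 - 2*d^3 - 19*d^2 + 32*d + 48) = (d - 1)*(d + 4)*(d^3 - 6*d^2 + 5*d + 12) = (d - 1)*(d + 1)*(d + 4)*(d^2 - 7*d + 12) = (d - 3)*(d - 1)*(d + 1)*(d + 4)*(d - 4)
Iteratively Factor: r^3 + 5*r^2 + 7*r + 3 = (r + 1)*(r^2 + 4*r + 3) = (r + 1)*(r + 3)*(r + 1)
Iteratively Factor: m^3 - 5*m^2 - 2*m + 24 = (m + 2)*(m^2 - 7*m + 12) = (m - 3)*(m + 2)*(m - 4)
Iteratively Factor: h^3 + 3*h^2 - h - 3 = (h - 1)*(h^2 + 4*h + 3) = (h - 1)*(h + 3)*(h + 1)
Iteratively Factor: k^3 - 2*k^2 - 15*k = (k + 3)*(k^2 - 5*k) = (k - 5)*(k + 3)*(k)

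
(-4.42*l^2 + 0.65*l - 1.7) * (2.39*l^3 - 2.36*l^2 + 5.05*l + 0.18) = -10.5638*l^5 + 11.9847*l^4 - 27.918*l^3 + 6.4989*l^2 - 8.468*l - 0.306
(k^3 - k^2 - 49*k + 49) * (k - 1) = k^4 - 2*k^3 - 48*k^2 + 98*k - 49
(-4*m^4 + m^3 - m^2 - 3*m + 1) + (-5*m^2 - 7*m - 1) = -4*m^4 + m^3 - 6*m^2 - 10*m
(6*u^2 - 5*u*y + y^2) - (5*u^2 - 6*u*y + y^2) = u^2 + u*y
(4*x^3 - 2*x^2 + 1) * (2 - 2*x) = -8*x^4 + 12*x^3 - 4*x^2 - 2*x + 2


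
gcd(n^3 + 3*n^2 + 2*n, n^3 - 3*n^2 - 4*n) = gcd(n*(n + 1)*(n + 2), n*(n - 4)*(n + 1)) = n^2 + n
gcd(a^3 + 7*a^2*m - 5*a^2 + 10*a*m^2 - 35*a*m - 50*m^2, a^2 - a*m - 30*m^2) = a + 5*m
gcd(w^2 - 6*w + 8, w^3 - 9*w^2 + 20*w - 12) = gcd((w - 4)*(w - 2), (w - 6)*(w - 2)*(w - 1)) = w - 2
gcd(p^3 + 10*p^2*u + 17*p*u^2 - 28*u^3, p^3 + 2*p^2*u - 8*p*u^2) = p + 4*u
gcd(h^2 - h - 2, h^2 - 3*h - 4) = h + 1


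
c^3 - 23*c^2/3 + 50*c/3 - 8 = (c - 4)*(c - 3)*(c - 2/3)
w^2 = w^2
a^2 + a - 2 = (a - 1)*(a + 2)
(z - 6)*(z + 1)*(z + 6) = z^3 + z^2 - 36*z - 36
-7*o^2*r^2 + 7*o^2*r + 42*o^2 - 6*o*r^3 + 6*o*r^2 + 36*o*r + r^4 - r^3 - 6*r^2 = (-7*o + r)*(o + r)*(r - 3)*(r + 2)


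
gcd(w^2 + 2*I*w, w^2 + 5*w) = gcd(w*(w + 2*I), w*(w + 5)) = w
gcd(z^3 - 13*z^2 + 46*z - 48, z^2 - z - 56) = z - 8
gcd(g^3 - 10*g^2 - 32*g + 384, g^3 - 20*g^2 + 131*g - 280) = g - 8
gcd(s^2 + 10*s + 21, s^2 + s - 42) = s + 7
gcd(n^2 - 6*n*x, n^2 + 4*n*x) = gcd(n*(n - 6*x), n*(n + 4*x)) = n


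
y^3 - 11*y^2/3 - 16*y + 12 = (y - 6)*(y - 2/3)*(y + 3)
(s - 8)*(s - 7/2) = s^2 - 23*s/2 + 28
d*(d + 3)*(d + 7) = d^3 + 10*d^2 + 21*d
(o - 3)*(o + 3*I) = o^2 - 3*o + 3*I*o - 9*I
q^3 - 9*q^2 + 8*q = q*(q - 8)*(q - 1)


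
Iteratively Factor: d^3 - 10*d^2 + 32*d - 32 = (d - 2)*(d^2 - 8*d + 16) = (d - 4)*(d - 2)*(d - 4)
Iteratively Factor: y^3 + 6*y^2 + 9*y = (y)*(y^2 + 6*y + 9) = y*(y + 3)*(y + 3)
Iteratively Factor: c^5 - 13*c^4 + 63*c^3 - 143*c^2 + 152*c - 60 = (c - 5)*(c^4 - 8*c^3 + 23*c^2 - 28*c + 12) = (c - 5)*(c - 2)*(c^3 - 6*c^2 + 11*c - 6) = (c - 5)*(c - 2)*(c - 1)*(c^2 - 5*c + 6) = (c - 5)*(c - 2)^2*(c - 1)*(c - 3)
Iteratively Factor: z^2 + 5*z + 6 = (z + 2)*(z + 3)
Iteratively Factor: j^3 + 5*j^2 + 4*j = (j + 4)*(j^2 + j) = j*(j + 4)*(j + 1)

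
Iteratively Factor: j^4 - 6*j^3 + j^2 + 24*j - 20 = (j - 2)*(j^3 - 4*j^2 - 7*j + 10) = (j - 2)*(j + 2)*(j^2 - 6*j + 5) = (j - 2)*(j - 1)*(j + 2)*(j - 5)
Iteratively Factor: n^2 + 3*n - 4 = (n + 4)*(n - 1)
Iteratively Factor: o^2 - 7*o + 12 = (o - 3)*(o - 4)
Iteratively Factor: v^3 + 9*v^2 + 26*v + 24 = (v + 4)*(v^2 + 5*v + 6) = (v + 2)*(v + 4)*(v + 3)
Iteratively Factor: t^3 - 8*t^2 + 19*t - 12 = (t - 3)*(t^2 - 5*t + 4) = (t - 3)*(t - 1)*(t - 4)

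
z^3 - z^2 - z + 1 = (z - 1)^2*(z + 1)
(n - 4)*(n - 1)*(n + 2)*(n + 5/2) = n^4 - n^3/2 - 27*n^2/2 - 7*n + 20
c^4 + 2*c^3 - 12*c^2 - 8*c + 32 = (c - 2)^2*(c + 2)*(c + 4)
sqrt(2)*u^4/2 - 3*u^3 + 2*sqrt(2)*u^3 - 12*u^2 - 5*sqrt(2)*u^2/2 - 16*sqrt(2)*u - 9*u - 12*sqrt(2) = (u/2 + sqrt(2)/2)*(u + 3)*(u - 4*sqrt(2))*(sqrt(2)*u + sqrt(2))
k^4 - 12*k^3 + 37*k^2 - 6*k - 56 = (k - 7)*(k - 4)*(k - 2)*(k + 1)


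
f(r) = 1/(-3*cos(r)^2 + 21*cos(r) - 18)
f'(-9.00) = -0.00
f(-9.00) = -0.03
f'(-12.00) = 1.47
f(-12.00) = -0.41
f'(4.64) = -0.06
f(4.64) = -0.05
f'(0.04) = 4166.67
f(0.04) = -83.33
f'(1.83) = 0.04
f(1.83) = -0.04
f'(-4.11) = 0.02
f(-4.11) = -0.03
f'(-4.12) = 0.02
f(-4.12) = -0.03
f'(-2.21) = -0.02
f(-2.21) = -0.03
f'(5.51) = -0.57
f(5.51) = -0.22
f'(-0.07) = -777.45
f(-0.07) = -27.21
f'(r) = (-6*sin(r)*cos(r) + 21*sin(r))/(-3*cos(r)^2 + 21*cos(r) - 18)^2 = (7 - 2*cos(r))*sin(r)/(3*(cos(r)^2 - 7*cos(r) + 6)^2)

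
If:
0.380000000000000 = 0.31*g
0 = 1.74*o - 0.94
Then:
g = 1.23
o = 0.54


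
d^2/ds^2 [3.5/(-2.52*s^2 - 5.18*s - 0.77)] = (44.4528*s^2 + 91.3752*s - 3.5*(5.04*s + 5.18)*(10.08*s + 10.36) + 13.5828)/(2.52*s^2 + 5.18*s + 0.77)^3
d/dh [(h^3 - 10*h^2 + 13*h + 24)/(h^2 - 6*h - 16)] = (h^2 + 4*h - 1)/(h^2 + 4*h + 4)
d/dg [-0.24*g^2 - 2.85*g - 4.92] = -0.48*g - 2.85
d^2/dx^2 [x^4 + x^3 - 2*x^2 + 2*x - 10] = 12*x^2 + 6*x - 4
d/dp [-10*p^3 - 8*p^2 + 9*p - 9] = -30*p^2 - 16*p + 9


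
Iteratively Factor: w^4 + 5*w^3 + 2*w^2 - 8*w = (w)*(w^3 + 5*w^2 + 2*w - 8) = w*(w + 4)*(w^2 + w - 2) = w*(w - 1)*(w + 4)*(w + 2)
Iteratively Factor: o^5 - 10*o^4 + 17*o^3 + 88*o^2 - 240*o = (o)*(o^4 - 10*o^3 + 17*o^2 + 88*o - 240) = o*(o - 5)*(o^3 - 5*o^2 - 8*o + 48) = o*(o - 5)*(o + 3)*(o^2 - 8*o + 16) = o*(o - 5)*(o - 4)*(o + 3)*(o - 4)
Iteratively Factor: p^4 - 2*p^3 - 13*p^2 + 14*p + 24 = (p + 3)*(p^3 - 5*p^2 + 2*p + 8) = (p - 2)*(p + 3)*(p^2 - 3*p - 4) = (p - 4)*(p - 2)*(p + 3)*(p + 1)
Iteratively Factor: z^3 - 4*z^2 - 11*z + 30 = (z - 2)*(z^2 - 2*z - 15) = (z - 5)*(z - 2)*(z + 3)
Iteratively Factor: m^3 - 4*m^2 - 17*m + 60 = (m + 4)*(m^2 - 8*m + 15) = (m - 5)*(m + 4)*(m - 3)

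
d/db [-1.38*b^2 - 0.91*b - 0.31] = -2.76*b - 0.91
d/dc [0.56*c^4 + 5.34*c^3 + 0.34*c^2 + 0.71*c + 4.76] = 2.24*c^3 + 16.02*c^2 + 0.68*c + 0.71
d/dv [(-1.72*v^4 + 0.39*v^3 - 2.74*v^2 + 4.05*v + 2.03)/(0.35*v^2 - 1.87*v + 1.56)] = (-1.204*v^5 + 9.7857*v^4 - 12.1914*v^3 + 5.5315*v^2 - 9.9698*v + 10.1141)/(0.1225*v^4 - 1.309*v^3 + 4.5889*v^2 - 5.8344*v + 2.4336)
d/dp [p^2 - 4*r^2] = 2*p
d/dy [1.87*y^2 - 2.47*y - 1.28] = 3.74*y - 2.47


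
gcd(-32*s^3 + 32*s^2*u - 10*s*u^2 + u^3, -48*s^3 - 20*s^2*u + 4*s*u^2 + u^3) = 4*s - u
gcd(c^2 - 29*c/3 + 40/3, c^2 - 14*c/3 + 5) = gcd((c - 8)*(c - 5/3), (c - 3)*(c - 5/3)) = c - 5/3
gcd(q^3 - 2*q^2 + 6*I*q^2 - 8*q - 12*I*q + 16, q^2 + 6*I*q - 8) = q^2 + 6*I*q - 8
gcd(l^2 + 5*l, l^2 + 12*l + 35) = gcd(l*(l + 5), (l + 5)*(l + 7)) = l + 5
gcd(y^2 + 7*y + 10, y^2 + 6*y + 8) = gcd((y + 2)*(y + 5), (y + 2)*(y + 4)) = y + 2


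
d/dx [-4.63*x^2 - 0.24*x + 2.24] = -9.26*x - 0.24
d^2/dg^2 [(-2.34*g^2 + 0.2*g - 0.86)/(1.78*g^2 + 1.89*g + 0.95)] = (17.011816*g^3 + 7.392696*g^2 - 19.388472*g - 8.177392)/(5.639752*g^6 + 17.964828*g^5 + 28.104954*g^4 + 25.927209*g^3 + 14.999835*g^2 + 5.117175*g + 0.857375)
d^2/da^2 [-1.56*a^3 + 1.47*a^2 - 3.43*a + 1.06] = 2.94 - 9.36*a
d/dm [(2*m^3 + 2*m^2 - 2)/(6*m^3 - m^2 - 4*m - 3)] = 2*(-7*m^4 - 8*m^3 + 5*m^2 - 8*m - 4)/(36*m^6 - 12*m^5 - 47*m^4 - 28*m^3 + 22*m^2 + 24*m + 9)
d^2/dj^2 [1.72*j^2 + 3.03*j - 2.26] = 3.44000000000000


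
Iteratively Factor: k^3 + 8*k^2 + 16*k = (k)*(k^2 + 8*k + 16) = k*(k + 4)*(k + 4)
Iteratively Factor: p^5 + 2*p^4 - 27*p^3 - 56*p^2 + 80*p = (p + 4)*(p^4 - 2*p^3 - 19*p^2 + 20*p) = (p - 5)*(p + 4)*(p^3 + 3*p^2 - 4*p) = (p - 5)*(p - 1)*(p + 4)*(p^2 + 4*p) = (p - 5)*(p - 1)*(p + 4)^2*(p)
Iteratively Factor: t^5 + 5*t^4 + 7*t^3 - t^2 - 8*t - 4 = (t + 2)*(t^4 + 3*t^3 + t^2 - 3*t - 2) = (t + 1)*(t + 2)*(t^3 + 2*t^2 - t - 2) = (t + 1)*(t + 2)^2*(t^2 - 1) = (t + 1)^2*(t + 2)^2*(t - 1)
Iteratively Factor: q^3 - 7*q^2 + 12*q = (q)*(q^2 - 7*q + 12) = q*(q - 3)*(q - 4)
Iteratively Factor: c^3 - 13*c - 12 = (c + 1)*(c^2 - c - 12) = (c + 1)*(c + 3)*(c - 4)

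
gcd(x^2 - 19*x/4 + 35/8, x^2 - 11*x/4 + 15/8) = x - 5/4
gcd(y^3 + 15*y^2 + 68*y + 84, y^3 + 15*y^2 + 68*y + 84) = y^3 + 15*y^2 + 68*y + 84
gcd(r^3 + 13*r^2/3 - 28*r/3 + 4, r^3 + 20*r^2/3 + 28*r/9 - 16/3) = r^2 + 16*r/3 - 4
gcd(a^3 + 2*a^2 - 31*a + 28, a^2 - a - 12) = a - 4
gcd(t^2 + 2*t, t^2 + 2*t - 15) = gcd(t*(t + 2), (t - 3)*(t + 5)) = 1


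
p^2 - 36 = (p - 6)*(p + 6)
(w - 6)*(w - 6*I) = w^2 - 6*w - 6*I*w + 36*I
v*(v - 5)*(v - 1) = v^3 - 6*v^2 + 5*v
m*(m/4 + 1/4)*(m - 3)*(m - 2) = m^4/4 - m^3 + m^2/4 + 3*m/2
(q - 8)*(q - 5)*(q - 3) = q^3 - 16*q^2 + 79*q - 120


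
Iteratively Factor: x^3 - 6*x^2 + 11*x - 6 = (x - 1)*(x^2 - 5*x + 6) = (x - 2)*(x - 1)*(x - 3)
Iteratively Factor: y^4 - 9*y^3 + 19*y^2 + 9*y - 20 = (y - 1)*(y^3 - 8*y^2 + 11*y + 20) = (y - 1)*(y + 1)*(y^2 - 9*y + 20) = (y - 5)*(y - 1)*(y + 1)*(y - 4)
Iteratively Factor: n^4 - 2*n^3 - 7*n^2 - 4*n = (n + 1)*(n^3 - 3*n^2 - 4*n) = (n - 4)*(n + 1)*(n^2 + n) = (n - 4)*(n + 1)^2*(n)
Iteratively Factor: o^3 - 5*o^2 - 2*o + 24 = (o - 4)*(o^2 - o - 6) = (o - 4)*(o - 3)*(o + 2)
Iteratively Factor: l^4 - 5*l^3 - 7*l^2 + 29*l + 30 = (l + 1)*(l^3 - 6*l^2 - l + 30) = (l + 1)*(l + 2)*(l^2 - 8*l + 15) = (l - 3)*(l + 1)*(l + 2)*(l - 5)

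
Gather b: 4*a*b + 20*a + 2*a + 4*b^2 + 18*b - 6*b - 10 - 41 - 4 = 22*a + 4*b^2 + b*(4*a + 12) - 55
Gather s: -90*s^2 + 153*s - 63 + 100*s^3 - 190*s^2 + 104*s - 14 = 100*s^3 - 280*s^2 + 257*s - 77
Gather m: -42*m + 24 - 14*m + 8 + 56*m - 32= 0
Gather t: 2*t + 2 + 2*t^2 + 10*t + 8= 2*t^2 + 12*t + 10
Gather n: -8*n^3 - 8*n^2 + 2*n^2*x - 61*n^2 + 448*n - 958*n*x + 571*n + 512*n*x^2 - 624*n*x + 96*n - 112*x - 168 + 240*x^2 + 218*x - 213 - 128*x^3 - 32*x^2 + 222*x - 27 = -8*n^3 + n^2*(2*x - 69) + n*(512*x^2 - 1582*x + 1115) - 128*x^3 + 208*x^2 + 328*x - 408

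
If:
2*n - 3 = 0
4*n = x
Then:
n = 3/2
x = 6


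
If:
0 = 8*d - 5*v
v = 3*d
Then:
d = 0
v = 0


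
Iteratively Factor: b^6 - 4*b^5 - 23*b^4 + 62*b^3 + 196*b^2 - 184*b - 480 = (b - 5)*(b^5 + b^4 - 18*b^3 - 28*b^2 + 56*b + 96) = (b - 5)*(b - 4)*(b^4 + 5*b^3 + 2*b^2 - 20*b - 24) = (b - 5)*(b - 4)*(b + 2)*(b^3 + 3*b^2 - 4*b - 12) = (b - 5)*(b - 4)*(b + 2)*(b + 3)*(b^2 - 4) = (b - 5)*(b - 4)*(b - 2)*(b + 2)*(b + 3)*(b + 2)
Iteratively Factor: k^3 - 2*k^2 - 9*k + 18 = (k - 3)*(k^2 + k - 6) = (k - 3)*(k - 2)*(k + 3)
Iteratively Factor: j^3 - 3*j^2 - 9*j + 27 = (j - 3)*(j^2 - 9) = (j - 3)^2*(j + 3)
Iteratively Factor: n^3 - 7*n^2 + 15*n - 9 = (n - 3)*(n^2 - 4*n + 3) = (n - 3)*(n - 1)*(n - 3)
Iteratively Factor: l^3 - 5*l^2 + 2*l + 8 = (l - 4)*(l^2 - l - 2) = (l - 4)*(l + 1)*(l - 2)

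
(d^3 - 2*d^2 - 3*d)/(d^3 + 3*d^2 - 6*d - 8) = d*(d - 3)/(d^2 + 2*d - 8)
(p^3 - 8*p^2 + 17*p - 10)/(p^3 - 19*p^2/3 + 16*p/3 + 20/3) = 3*(p - 1)/(3*p + 2)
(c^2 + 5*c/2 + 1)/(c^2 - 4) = (c + 1/2)/(c - 2)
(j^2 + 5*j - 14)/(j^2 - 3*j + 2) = (j + 7)/(j - 1)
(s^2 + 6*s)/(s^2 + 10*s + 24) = s/(s + 4)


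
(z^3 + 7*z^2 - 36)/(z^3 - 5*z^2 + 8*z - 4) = (z^2 + 9*z + 18)/(z^2 - 3*z + 2)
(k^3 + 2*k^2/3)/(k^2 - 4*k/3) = k*(3*k + 2)/(3*k - 4)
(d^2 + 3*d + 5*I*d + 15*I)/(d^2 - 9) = (d + 5*I)/(d - 3)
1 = 1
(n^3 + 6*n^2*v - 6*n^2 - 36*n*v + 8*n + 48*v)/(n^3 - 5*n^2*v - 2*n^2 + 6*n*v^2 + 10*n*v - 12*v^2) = (n^2 + 6*n*v - 4*n - 24*v)/(n^2 - 5*n*v + 6*v^2)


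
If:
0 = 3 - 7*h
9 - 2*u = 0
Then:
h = 3/7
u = 9/2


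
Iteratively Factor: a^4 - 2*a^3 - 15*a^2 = (a - 5)*(a^3 + 3*a^2) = a*(a - 5)*(a^2 + 3*a) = a*(a - 5)*(a + 3)*(a)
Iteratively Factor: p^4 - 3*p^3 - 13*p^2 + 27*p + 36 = (p + 3)*(p^3 - 6*p^2 + 5*p + 12) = (p + 1)*(p + 3)*(p^2 - 7*p + 12) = (p - 4)*(p + 1)*(p + 3)*(p - 3)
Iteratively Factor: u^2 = (u)*(u)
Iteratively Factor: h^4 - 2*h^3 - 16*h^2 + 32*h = (h)*(h^3 - 2*h^2 - 16*h + 32) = h*(h - 4)*(h^2 + 2*h - 8) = h*(h - 4)*(h - 2)*(h + 4)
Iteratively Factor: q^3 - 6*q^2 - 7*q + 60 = (q + 3)*(q^2 - 9*q + 20) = (q - 5)*(q + 3)*(q - 4)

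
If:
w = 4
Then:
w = 4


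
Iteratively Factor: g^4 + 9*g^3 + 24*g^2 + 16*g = (g)*(g^3 + 9*g^2 + 24*g + 16) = g*(g + 1)*(g^2 + 8*g + 16) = g*(g + 1)*(g + 4)*(g + 4)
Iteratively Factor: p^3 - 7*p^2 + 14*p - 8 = (p - 1)*(p^2 - 6*p + 8) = (p - 4)*(p - 1)*(p - 2)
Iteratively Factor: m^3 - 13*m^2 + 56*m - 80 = (m - 4)*(m^2 - 9*m + 20) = (m - 4)^2*(m - 5)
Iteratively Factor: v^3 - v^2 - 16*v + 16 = (v + 4)*(v^2 - 5*v + 4) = (v - 4)*(v + 4)*(v - 1)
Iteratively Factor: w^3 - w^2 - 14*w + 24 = (w - 3)*(w^2 + 2*w - 8) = (w - 3)*(w + 4)*(w - 2)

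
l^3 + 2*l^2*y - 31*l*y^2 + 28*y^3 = (l - 4*y)*(l - y)*(l + 7*y)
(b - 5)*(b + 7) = b^2 + 2*b - 35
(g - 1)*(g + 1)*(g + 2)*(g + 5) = g^4 + 7*g^3 + 9*g^2 - 7*g - 10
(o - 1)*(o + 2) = o^2 + o - 2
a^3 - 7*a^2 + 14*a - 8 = (a - 4)*(a - 2)*(a - 1)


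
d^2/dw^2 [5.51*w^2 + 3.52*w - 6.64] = 11.0200000000000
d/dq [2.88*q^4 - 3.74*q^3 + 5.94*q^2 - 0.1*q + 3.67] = 11.52*q^3 - 11.22*q^2 + 11.88*q - 0.1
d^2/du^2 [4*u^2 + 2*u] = 8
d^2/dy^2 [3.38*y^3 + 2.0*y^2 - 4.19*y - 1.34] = 20.28*y + 4.0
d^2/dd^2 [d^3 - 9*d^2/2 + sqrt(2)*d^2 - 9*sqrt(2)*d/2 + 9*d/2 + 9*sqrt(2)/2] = 6*d - 9 + 2*sqrt(2)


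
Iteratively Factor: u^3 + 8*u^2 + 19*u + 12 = (u + 3)*(u^2 + 5*u + 4) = (u + 1)*(u + 3)*(u + 4)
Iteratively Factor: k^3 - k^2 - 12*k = (k + 3)*(k^2 - 4*k) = (k - 4)*(k + 3)*(k)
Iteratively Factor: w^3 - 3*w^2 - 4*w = (w - 4)*(w^2 + w) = (w - 4)*(w + 1)*(w)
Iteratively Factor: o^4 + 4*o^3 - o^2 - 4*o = (o + 1)*(o^3 + 3*o^2 - 4*o) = (o + 1)*(o + 4)*(o^2 - o) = (o - 1)*(o + 1)*(o + 4)*(o)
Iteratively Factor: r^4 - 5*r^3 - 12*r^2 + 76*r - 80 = (r + 4)*(r^3 - 9*r^2 + 24*r - 20) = (r - 5)*(r + 4)*(r^2 - 4*r + 4) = (r - 5)*(r - 2)*(r + 4)*(r - 2)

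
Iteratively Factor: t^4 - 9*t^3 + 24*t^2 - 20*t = (t - 2)*(t^3 - 7*t^2 + 10*t) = (t - 5)*(t - 2)*(t^2 - 2*t) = t*(t - 5)*(t - 2)*(t - 2)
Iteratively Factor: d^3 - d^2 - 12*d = (d + 3)*(d^2 - 4*d) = (d - 4)*(d + 3)*(d)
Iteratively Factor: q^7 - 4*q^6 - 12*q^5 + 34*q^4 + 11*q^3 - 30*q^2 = (q - 1)*(q^6 - 3*q^5 - 15*q^4 + 19*q^3 + 30*q^2) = q*(q - 1)*(q^5 - 3*q^4 - 15*q^3 + 19*q^2 + 30*q) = q*(q - 1)*(q + 1)*(q^4 - 4*q^3 - 11*q^2 + 30*q) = q^2*(q - 1)*(q + 1)*(q^3 - 4*q^2 - 11*q + 30) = q^2*(q - 5)*(q - 1)*(q + 1)*(q^2 + q - 6) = q^2*(q - 5)*(q - 2)*(q - 1)*(q + 1)*(q + 3)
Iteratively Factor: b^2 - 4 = (b - 2)*(b + 2)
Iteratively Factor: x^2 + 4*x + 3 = (x + 3)*(x + 1)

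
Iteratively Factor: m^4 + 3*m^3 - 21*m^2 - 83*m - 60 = (m + 1)*(m^3 + 2*m^2 - 23*m - 60) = (m + 1)*(m + 4)*(m^2 - 2*m - 15) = (m - 5)*(m + 1)*(m + 4)*(m + 3)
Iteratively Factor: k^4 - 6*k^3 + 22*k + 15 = (k - 3)*(k^3 - 3*k^2 - 9*k - 5) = (k - 3)*(k + 1)*(k^2 - 4*k - 5) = (k - 3)*(k + 1)^2*(k - 5)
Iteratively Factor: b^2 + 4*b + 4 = (b + 2)*(b + 2)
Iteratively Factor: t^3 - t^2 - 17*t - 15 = (t + 3)*(t^2 - 4*t - 5) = (t - 5)*(t + 3)*(t + 1)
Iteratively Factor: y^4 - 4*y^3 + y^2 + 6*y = (y - 3)*(y^3 - y^2 - 2*y) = (y - 3)*(y - 2)*(y^2 + y) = (y - 3)*(y - 2)*(y + 1)*(y)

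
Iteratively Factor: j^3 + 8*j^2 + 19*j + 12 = (j + 3)*(j^2 + 5*j + 4) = (j + 3)*(j + 4)*(j + 1)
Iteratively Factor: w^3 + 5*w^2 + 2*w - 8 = (w + 4)*(w^2 + w - 2) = (w - 1)*(w + 4)*(w + 2)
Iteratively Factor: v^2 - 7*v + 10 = (v - 2)*(v - 5)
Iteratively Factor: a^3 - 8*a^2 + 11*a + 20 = (a - 4)*(a^2 - 4*a - 5) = (a - 4)*(a + 1)*(a - 5)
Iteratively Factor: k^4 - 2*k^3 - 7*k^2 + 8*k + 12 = (k - 2)*(k^3 - 7*k - 6) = (k - 2)*(k + 1)*(k^2 - k - 6) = (k - 2)*(k + 1)*(k + 2)*(k - 3)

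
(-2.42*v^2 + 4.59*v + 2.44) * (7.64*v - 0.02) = -18.4888*v^3 + 35.116*v^2 + 18.5498*v - 0.0488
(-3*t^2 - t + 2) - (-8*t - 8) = -3*t^2 + 7*t + 10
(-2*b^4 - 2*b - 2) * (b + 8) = -2*b^5 - 16*b^4 - 2*b^2 - 18*b - 16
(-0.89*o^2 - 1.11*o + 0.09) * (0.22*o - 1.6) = -0.1958*o^3 + 1.1798*o^2 + 1.7958*o - 0.144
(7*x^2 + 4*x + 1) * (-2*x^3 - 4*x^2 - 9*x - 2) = -14*x^5 - 36*x^4 - 81*x^3 - 54*x^2 - 17*x - 2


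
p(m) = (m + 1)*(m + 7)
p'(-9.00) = -10.00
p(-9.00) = 16.00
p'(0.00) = 8.00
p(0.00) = 7.00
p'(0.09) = 8.18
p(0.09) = 7.73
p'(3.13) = 14.26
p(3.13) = 41.84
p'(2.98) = 13.96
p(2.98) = 39.72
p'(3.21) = 14.42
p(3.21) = 42.98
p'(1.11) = 10.22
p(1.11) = 17.11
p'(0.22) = 8.44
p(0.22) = 8.81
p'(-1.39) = 5.22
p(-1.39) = -2.19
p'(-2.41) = 3.18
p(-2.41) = -6.47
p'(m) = 2*m + 8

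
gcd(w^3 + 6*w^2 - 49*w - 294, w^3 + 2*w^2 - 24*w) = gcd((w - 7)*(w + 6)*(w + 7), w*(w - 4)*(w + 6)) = w + 6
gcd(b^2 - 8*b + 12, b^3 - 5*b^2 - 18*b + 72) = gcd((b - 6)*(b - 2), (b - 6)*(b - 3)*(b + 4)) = b - 6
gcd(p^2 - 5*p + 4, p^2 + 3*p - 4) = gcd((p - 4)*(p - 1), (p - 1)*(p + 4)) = p - 1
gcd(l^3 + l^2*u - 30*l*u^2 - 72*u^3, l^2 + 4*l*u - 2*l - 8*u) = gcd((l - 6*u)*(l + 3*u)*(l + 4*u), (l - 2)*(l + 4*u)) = l + 4*u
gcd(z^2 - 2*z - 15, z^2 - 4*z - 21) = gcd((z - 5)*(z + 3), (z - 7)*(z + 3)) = z + 3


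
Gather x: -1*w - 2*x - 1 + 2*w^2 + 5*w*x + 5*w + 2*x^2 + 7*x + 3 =2*w^2 + 4*w + 2*x^2 + x*(5*w + 5) + 2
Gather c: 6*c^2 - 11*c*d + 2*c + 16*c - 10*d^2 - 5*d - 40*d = 6*c^2 + c*(18 - 11*d) - 10*d^2 - 45*d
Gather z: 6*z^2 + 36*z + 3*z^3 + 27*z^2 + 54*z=3*z^3 + 33*z^2 + 90*z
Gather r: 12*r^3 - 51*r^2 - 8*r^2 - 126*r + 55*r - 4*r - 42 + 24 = 12*r^3 - 59*r^2 - 75*r - 18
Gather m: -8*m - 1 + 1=-8*m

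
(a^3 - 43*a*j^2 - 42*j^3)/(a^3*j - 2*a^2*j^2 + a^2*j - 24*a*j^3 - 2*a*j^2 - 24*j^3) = (-a^3 + 43*a*j^2 + 42*j^3)/(j*(-a^3 + 2*a^2*j - a^2 + 24*a*j^2 + 2*a*j + 24*j^2))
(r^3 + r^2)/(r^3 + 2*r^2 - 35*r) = r*(r + 1)/(r^2 + 2*r - 35)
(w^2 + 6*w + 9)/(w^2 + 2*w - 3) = (w + 3)/(w - 1)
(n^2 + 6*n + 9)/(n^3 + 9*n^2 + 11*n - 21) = (n + 3)/(n^2 + 6*n - 7)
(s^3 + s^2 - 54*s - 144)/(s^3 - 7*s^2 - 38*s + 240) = (s + 3)/(s - 5)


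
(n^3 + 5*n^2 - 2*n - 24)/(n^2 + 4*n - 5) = (n^3 + 5*n^2 - 2*n - 24)/(n^2 + 4*n - 5)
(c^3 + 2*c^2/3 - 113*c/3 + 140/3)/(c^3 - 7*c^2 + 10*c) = (3*c^2 + 17*c - 28)/(3*c*(c - 2))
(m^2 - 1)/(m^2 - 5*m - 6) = (m - 1)/(m - 6)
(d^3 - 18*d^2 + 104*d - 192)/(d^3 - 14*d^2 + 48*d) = (d - 4)/d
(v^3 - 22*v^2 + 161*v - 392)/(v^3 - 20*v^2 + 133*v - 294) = (v - 8)/(v - 6)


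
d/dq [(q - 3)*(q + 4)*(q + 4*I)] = 3*q^2 + q*(2 + 8*I) - 12 + 4*I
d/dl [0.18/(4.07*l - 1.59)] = -0.7326/(4.07*l - 1.59)^2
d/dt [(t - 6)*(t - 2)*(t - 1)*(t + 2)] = 4*t^3 - 21*t^2 + 4*t + 28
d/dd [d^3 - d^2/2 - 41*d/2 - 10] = 3*d^2 - d - 41/2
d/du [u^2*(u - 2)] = u*(3*u - 4)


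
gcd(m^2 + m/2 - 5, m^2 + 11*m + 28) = 1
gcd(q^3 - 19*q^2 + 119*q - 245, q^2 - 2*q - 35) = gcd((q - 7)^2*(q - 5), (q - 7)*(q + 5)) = q - 7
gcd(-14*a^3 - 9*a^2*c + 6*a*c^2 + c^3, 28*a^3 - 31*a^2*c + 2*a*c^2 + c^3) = 7*a + c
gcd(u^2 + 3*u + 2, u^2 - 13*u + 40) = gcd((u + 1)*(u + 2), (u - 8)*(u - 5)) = 1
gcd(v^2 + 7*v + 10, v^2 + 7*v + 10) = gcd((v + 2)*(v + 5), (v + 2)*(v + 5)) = v^2 + 7*v + 10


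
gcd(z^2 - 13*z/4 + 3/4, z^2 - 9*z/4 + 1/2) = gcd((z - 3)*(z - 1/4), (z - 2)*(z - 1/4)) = z - 1/4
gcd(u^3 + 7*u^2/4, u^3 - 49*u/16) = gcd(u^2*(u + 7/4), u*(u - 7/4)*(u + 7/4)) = u^2 + 7*u/4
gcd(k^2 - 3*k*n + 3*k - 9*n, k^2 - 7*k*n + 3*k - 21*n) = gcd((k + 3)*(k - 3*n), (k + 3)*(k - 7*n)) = k + 3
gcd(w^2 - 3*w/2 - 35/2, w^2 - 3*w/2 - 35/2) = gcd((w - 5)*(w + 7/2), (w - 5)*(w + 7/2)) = w^2 - 3*w/2 - 35/2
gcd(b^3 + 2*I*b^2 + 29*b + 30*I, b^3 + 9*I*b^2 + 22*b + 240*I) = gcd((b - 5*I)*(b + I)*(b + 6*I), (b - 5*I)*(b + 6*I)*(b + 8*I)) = b^2 + I*b + 30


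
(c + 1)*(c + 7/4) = c^2 + 11*c/4 + 7/4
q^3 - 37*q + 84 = (q - 4)*(q - 3)*(q + 7)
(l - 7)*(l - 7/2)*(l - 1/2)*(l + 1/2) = l^4 - 21*l^3/2 + 97*l^2/4 + 21*l/8 - 49/8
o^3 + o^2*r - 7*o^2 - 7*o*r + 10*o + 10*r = (o - 5)*(o - 2)*(o + r)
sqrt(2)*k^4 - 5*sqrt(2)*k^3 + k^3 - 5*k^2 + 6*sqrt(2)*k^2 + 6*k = k*(k - 3)*(k - 2)*(sqrt(2)*k + 1)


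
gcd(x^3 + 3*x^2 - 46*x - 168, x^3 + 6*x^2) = x + 6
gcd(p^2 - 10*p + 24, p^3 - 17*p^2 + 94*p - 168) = p^2 - 10*p + 24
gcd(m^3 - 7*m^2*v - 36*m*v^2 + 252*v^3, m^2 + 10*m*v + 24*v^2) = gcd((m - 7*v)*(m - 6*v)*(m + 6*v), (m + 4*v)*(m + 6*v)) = m + 6*v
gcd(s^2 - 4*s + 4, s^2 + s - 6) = s - 2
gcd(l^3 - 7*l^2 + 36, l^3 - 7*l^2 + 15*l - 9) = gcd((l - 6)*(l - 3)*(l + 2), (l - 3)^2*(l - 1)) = l - 3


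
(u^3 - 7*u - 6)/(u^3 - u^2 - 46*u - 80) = (u^2 - 2*u - 3)/(u^2 - 3*u - 40)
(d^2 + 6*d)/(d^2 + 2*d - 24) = d/(d - 4)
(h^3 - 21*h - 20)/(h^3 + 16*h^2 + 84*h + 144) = (h^2 - 4*h - 5)/(h^2 + 12*h + 36)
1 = 1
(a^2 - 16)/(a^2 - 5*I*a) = (a^2 - 16)/(a*(a - 5*I))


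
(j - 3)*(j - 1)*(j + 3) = j^3 - j^2 - 9*j + 9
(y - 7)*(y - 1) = y^2 - 8*y + 7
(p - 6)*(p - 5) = p^2 - 11*p + 30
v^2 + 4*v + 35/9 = (v + 5/3)*(v + 7/3)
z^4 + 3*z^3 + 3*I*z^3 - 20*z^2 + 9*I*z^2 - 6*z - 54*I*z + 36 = (z - 3)*(z + 6)*(z + I)*(z + 2*I)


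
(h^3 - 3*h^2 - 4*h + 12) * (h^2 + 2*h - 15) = h^5 - h^4 - 25*h^3 + 49*h^2 + 84*h - 180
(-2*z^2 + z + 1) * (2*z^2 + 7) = -4*z^4 + 2*z^3 - 12*z^2 + 7*z + 7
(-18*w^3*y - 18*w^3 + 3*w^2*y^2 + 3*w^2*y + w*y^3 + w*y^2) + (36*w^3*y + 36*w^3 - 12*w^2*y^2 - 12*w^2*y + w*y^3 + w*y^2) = 18*w^3*y + 18*w^3 - 9*w^2*y^2 - 9*w^2*y + 2*w*y^3 + 2*w*y^2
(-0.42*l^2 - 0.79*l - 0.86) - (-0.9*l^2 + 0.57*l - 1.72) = 0.48*l^2 - 1.36*l + 0.86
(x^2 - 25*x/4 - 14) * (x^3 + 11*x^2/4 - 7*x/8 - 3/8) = x^5 - 7*x^4/2 - 513*x^3/16 - 1069*x^2/32 + 467*x/32 + 21/4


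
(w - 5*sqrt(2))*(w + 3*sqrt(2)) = w^2 - 2*sqrt(2)*w - 30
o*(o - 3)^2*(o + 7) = o^4 + o^3 - 33*o^2 + 63*o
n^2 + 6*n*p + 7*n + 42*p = (n + 7)*(n + 6*p)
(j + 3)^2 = j^2 + 6*j + 9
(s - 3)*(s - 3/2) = s^2 - 9*s/2 + 9/2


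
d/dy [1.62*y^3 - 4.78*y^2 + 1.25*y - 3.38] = 4.86*y^2 - 9.56*y + 1.25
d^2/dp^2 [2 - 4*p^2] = -8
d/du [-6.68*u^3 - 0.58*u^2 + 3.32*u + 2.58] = -20.04*u^2 - 1.16*u + 3.32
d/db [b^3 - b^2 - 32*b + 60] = 3*b^2 - 2*b - 32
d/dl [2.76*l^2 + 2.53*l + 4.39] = 5.52*l + 2.53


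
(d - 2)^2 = d^2 - 4*d + 4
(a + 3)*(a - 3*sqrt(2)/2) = a^2 - 3*sqrt(2)*a/2 + 3*a - 9*sqrt(2)/2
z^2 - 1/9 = (z - 1/3)*(z + 1/3)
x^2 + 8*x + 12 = (x + 2)*(x + 6)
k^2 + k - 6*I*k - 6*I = (k + 1)*(k - 6*I)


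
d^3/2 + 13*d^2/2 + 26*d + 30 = (d/2 + 1)*(d + 5)*(d + 6)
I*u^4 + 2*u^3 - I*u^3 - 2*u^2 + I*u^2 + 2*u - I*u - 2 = (u - 2*I)*(u - I)*(u + I)*(I*u - I)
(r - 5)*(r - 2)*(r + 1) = r^3 - 6*r^2 + 3*r + 10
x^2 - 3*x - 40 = (x - 8)*(x + 5)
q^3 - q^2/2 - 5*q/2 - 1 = (q - 2)*(q + 1/2)*(q + 1)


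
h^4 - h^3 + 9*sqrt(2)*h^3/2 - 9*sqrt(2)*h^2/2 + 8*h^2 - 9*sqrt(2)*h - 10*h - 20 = (h - 2)*(h + 1)*(h + 2*sqrt(2))*(h + 5*sqrt(2)/2)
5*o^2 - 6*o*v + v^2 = (-5*o + v)*(-o + v)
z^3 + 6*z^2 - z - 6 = (z - 1)*(z + 1)*(z + 6)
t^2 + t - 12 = (t - 3)*(t + 4)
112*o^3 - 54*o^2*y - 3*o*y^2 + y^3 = (-8*o + y)*(-2*o + y)*(7*o + y)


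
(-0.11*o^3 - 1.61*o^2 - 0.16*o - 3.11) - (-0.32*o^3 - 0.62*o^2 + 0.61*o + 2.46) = 0.21*o^3 - 0.99*o^2 - 0.77*o - 5.57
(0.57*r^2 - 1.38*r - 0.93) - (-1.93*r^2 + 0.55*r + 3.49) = 2.5*r^2 - 1.93*r - 4.42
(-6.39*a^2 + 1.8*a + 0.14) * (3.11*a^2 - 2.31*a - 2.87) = -19.8729*a^4 + 20.3589*a^3 + 14.6167*a^2 - 5.4894*a - 0.4018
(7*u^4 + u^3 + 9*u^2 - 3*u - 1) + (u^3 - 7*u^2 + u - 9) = 7*u^4 + 2*u^3 + 2*u^2 - 2*u - 10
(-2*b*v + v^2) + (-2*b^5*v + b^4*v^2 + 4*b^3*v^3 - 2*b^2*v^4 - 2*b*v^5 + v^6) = -2*b^5*v + b^4*v^2 + 4*b^3*v^3 - 2*b^2*v^4 - 2*b*v^5 - 2*b*v + v^6 + v^2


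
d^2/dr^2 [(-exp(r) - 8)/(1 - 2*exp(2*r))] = (4*exp(4*r) + 128*exp(3*r) + 12*exp(2*r) + 64*exp(r) + 1)*exp(r)/(8*exp(6*r) - 12*exp(4*r) + 6*exp(2*r) - 1)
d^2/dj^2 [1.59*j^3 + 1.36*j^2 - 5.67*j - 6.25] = 9.54*j + 2.72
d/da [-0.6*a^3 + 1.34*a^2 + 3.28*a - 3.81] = -1.8*a^2 + 2.68*a + 3.28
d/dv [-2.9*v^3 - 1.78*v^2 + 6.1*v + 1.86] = -8.7*v^2 - 3.56*v + 6.1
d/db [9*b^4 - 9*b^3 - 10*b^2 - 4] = b*(36*b^2 - 27*b - 20)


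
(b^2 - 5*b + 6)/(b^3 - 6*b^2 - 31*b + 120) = (b - 2)/(b^2 - 3*b - 40)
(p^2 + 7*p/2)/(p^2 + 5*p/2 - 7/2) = p/(p - 1)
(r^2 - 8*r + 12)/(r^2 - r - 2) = (r - 6)/(r + 1)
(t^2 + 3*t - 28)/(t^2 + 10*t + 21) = (t - 4)/(t + 3)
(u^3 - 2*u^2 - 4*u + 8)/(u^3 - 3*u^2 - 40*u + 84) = (u^2 - 4)/(u^2 - u - 42)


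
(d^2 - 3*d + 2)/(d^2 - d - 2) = (d - 1)/(d + 1)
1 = 1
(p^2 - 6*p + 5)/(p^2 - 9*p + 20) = (p - 1)/(p - 4)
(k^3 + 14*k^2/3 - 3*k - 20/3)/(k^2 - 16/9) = 3*(k^2 + 6*k + 5)/(3*k + 4)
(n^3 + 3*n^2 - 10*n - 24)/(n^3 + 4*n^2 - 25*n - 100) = (n^2 - n - 6)/(n^2 - 25)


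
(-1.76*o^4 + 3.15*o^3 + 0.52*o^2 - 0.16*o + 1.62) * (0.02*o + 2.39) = -0.0352*o^5 - 4.1434*o^4 + 7.5389*o^3 + 1.2396*o^2 - 0.35*o + 3.8718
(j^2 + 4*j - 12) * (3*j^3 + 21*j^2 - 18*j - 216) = 3*j^5 + 33*j^4 + 30*j^3 - 540*j^2 - 648*j + 2592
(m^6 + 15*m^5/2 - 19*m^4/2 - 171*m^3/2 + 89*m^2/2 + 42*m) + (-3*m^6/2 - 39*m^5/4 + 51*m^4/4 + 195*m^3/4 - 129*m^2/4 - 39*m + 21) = -m^6/2 - 9*m^5/4 + 13*m^4/4 - 147*m^3/4 + 49*m^2/4 + 3*m + 21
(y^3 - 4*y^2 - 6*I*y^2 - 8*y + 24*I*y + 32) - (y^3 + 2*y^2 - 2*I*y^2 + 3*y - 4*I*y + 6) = -6*y^2 - 4*I*y^2 - 11*y + 28*I*y + 26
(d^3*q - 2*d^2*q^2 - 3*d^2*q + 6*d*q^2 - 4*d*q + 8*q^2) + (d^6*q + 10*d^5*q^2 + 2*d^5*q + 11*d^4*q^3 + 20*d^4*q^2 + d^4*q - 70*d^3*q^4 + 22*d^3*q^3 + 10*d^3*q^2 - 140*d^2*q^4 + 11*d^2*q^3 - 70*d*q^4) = d^6*q + 10*d^5*q^2 + 2*d^5*q + 11*d^4*q^3 + 20*d^4*q^2 + d^4*q - 70*d^3*q^4 + 22*d^3*q^3 + 10*d^3*q^2 + d^3*q - 140*d^2*q^4 + 11*d^2*q^3 - 2*d^2*q^2 - 3*d^2*q - 70*d*q^4 + 6*d*q^2 - 4*d*q + 8*q^2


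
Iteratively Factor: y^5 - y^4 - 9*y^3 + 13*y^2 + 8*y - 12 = (y - 1)*(y^4 - 9*y^2 + 4*y + 12) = (y - 1)*(y + 3)*(y^3 - 3*y^2 + 4) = (y - 2)*(y - 1)*(y + 3)*(y^2 - y - 2) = (y - 2)*(y - 1)*(y + 1)*(y + 3)*(y - 2)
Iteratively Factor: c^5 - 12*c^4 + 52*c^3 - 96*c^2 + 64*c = (c - 4)*(c^4 - 8*c^3 + 20*c^2 - 16*c) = (c - 4)^2*(c^3 - 4*c^2 + 4*c) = (c - 4)^2*(c - 2)*(c^2 - 2*c) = (c - 4)^2*(c - 2)^2*(c)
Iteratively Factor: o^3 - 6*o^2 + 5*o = (o - 1)*(o^2 - 5*o) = o*(o - 1)*(o - 5)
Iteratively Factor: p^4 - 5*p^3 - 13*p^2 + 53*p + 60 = (p + 3)*(p^3 - 8*p^2 + 11*p + 20) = (p - 5)*(p + 3)*(p^2 - 3*p - 4) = (p - 5)*(p - 4)*(p + 3)*(p + 1)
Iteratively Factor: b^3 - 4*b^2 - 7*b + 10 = (b + 2)*(b^2 - 6*b + 5) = (b - 5)*(b + 2)*(b - 1)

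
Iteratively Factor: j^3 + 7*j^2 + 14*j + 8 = (j + 1)*(j^2 + 6*j + 8) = (j + 1)*(j + 4)*(j + 2)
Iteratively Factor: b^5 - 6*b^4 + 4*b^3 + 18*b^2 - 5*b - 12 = (b - 1)*(b^4 - 5*b^3 - b^2 + 17*b + 12) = (b - 1)*(b + 1)*(b^3 - 6*b^2 + 5*b + 12) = (b - 4)*(b - 1)*(b + 1)*(b^2 - 2*b - 3) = (b - 4)*(b - 1)*(b + 1)^2*(b - 3)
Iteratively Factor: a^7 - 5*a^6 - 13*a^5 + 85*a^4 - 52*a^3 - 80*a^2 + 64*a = (a + 4)*(a^6 - 9*a^5 + 23*a^4 - 7*a^3 - 24*a^2 + 16*a) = (a - 1)*(a + 4)*(a^5 - 8*a^4 + 15*a^3 + 8*a^2 - 16*a) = (a - 4)*(a - 1)*(a + 4)*(a^4 - 4*a^3 - a^2 + 4*a) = (a - 4)*(a - 1)^2*(a + 4)*(a^3 - 3*a^2 - 4*a) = (a - 4)^2*(a - 1)^2*(a + 4)*(a^2 + a) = a*(a - 4)^2*(a - 1)^2*(a + 4)*(a + 1)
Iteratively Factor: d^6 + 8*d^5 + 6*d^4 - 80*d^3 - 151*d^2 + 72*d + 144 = (d + 3)*(d^5 + 5*d^4 - 9*d^3 - 53*d^2 + 8*d + 48) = (d - 1)*(d + 3)*(d^4 + 6*d^3 - 3*d^2 - 56*d - 48) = (d - 1)*(d + 3)*(d + 4)*(d^3 + 2*d^2 - 11*d - 12) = (d - 1)*(d + 3)*(d + 4)^2*(d^2 - 2*d - 3) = (d - 3)*(d - 1)*(d + 3)*(d + 4)^2*(d + 1)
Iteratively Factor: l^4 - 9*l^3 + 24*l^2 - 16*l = (l)*(l^3 - 9*l^2 + 24*l - 16) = l*(l - 4)*(l^2 - 5*l + 4) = l*(l - 4)*(l - 1)*(l - 4)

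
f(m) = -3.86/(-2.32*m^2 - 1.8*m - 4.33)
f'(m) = -3.86*(4.64*m + 1.8)/(-2.32*m^2 - 1.8*m - 4.33)^2 = (-17.9104*m - 6.948)/(2.32*m^2 + 1.8*m + 4.33)^2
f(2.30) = 0.19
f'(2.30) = -0.11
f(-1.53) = 0.55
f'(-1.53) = 0.42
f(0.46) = 0.68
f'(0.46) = -0.48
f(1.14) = 0.41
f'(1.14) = -0.31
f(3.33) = 0.11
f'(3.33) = -0.05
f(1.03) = 0.45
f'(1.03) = -0.34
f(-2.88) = 0.21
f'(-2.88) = 0.13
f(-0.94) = 0.82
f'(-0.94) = 0.45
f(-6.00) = 0.05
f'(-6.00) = 0.02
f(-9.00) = 0.02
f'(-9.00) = 0.00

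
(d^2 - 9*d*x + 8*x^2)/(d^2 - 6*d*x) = (d^2 - 9*d*x + 8*x^2)/(d*(d - 6*x))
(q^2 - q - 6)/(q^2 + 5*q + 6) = (q - 3)/(q + 3)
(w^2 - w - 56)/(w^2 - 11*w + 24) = (w + 7)/(w - 3)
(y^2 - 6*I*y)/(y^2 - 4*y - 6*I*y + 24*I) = y/(y - 4)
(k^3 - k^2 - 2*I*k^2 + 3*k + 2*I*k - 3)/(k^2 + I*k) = k - 1 - 3*I + 3*I/k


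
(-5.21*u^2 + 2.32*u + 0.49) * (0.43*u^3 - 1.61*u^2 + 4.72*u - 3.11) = -2.2403*u^5 + 9.3857*u^4 - 28.1157*u^3 + 26.3646*u^2 - 4.9024*u - 1.5239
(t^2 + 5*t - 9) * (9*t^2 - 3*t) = 9*t^4 + 42*t^3 - 96*t^2 + 27*t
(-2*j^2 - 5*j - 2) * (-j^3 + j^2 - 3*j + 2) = 2*j^5 + 3*j^4 + 3*j^3 + 9*j^2 - 4*j - 4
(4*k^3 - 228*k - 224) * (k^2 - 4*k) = 4*k^5 - 16*k^4 - 228*k^3 + 688*k^2 + 896*k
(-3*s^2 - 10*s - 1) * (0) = 0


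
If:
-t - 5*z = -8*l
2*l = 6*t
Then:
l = 15*z/23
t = 5*z/23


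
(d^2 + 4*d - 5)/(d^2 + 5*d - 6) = (d + 5)/(d + 6)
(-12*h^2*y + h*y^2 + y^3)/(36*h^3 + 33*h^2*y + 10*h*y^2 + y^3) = y*(-3*h + y)/(9*h^2 + 6*h*y + y^2)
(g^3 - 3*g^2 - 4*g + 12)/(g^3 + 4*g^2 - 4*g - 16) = (g - 3)/(g + 4)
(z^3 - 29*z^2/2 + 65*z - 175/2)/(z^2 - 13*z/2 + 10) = (z^2 - 12*z + 35)/(z - 4)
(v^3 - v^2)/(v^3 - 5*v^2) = (v - 1)/(v - 5)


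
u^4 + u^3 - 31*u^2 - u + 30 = (u - 5)*(u - 1)*(u + 1)*(u + 6)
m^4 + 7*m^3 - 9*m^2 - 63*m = m*(m - 3)*(m + 3)*(m + 7)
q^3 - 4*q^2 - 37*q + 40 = (q - 8)*(q - 1)*(q + 5)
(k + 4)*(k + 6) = k^2 + 10*k + 24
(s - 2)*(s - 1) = s^2 - 3*s + 2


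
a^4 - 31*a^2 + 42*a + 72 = (a - 4)*(a - 3)*(a + 1)*(a + 6)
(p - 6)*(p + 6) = p^2 - 36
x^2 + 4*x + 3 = (x + 1)*(x + 3)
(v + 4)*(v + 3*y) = v^2 + 3*v*y + 4*v + 12*y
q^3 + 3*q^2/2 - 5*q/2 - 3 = (q - 3/2)*(q + 1)*(q + 2)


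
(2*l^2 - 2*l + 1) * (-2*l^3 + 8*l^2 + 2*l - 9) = -4*l^5 + 20*l^4 - 14*l^3 - 14*l^2 + 20*l - 9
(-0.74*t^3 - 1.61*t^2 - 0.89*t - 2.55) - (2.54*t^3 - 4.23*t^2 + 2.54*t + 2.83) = -3.28*t^3 + 2.62*t^2 - 3.43*t - 5.38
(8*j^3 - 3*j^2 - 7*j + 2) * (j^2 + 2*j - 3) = 8*j^5 + 13*j^4 - 37*j^3 - 3*j^2 + 25*j - 6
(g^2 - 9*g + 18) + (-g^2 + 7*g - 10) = 8 - 2*g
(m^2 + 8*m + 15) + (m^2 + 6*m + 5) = 2*m^2 + 14*m + 20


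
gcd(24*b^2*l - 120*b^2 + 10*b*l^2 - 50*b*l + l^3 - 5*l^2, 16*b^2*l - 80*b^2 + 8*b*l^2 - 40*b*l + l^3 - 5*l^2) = 4*b*l - 20*b + l^2 - 5*l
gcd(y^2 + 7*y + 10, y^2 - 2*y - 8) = y + 2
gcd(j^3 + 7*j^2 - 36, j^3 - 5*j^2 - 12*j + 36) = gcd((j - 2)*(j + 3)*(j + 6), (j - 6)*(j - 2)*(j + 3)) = j^2 + j - 6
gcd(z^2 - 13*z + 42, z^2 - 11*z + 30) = z - 6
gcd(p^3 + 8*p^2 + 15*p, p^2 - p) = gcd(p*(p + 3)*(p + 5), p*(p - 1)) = p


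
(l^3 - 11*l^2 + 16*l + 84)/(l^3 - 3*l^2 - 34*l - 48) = (l^2 - 13*l + 42)/(l^2 - 5*l - 24)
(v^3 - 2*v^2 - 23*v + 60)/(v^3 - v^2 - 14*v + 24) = (v^2 + v - 20)/(v^2 + 2*v - 8)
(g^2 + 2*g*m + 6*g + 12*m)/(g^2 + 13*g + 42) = (g + 2*m)/(g + 7)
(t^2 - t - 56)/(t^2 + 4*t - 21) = (t - 8)/(t - 3)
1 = 1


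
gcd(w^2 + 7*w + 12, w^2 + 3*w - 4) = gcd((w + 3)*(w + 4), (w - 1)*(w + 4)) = w + 4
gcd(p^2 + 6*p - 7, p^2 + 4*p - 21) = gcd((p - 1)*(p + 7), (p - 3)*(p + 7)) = p + 7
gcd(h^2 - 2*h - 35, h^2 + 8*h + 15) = h + 5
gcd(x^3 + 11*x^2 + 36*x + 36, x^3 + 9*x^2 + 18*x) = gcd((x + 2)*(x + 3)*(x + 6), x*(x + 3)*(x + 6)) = x^2 + 9*x + 18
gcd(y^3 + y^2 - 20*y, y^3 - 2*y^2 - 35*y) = y^2 + 5*y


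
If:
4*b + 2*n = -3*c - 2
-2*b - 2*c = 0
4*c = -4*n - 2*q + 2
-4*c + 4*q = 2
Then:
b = -5/8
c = 5/8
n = -11/16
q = 9/8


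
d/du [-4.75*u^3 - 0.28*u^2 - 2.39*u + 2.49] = -14.25*u^2 - 0.56*u - 2.39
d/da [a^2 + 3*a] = 2*a + 3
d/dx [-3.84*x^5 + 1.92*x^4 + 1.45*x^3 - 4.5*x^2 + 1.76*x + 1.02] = -19.2*x^4 + 7.68*x^3 + 4.35*x^2 - 9.0*x + 1.76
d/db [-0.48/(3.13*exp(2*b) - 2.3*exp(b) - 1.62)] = (3.0048*exp(b) - 1.104)*exp(b)/(-3.13*exp(2*b) + 2.3*exp(b) + 1.62)^2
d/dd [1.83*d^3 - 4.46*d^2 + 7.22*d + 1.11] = 5.49*d^2 - 8.92*d + 7.22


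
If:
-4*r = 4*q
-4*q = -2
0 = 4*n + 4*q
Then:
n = -1/2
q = 1/2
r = -1/2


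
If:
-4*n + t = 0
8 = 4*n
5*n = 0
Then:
No Solution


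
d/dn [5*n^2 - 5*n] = 10*n - 5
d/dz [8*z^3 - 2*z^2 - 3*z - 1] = 24*z^2 - 4*z - 3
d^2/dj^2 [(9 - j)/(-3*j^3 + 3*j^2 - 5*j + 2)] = 2*((j - 9)*(9*j^2 - 6*j + 5)^2 + (-9*j^2 + 6*j - 3*(j - 9)*(3*j - 1) - 5)*(3*j^3 - 3*j^2 + 5*j - 2))/(3*j^3 - 3*j^2 + 5*j - 2)^3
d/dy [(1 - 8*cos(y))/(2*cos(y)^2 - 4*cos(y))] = (-4*sin(y) - sin(y)/cos(y)^2 + tan(y))/(cos(y) - 2)^2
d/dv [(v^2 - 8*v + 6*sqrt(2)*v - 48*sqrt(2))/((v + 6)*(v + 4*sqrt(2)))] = 2*(-sqrt(2)*v^2 + 7*v^2 + 72*sqrt(2)*v + 48*sqrt(2) + 336)/(v^4 + 8*sqrt(2)*v^3 + 12*v^3 + 68*v^2 + 96*sqrt(2)*v^2 + 384*v + 288*sqrt(2)*v + 1152)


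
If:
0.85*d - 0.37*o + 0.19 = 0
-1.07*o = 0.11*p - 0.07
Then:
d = -0.0447498625618472*p - 0.195052226498076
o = 0.0654205607476635 - 0.102803738317757*p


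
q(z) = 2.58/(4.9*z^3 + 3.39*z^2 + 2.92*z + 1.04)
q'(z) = 2.58*(-14.7*z^2 - 6.78*z - 2.92)/(4.9*z^3 + 3.39*z^2 + 2.92*z + 1.04)^2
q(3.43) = 0.01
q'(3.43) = -0.01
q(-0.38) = 17.08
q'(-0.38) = -278.91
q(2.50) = 0.02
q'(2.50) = -0.03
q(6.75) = 0.00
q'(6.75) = -0.00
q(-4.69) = -0.01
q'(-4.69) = -0.00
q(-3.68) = -0.01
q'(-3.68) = -0.01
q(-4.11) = -0.01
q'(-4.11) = -0.01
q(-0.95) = -0.90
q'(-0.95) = -3.04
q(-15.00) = -0.00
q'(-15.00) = -0.00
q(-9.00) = -0.00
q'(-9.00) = -0.00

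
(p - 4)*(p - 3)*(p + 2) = p^3 - 5*p^2 - 2*p + 24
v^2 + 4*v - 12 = (v - 2)*(v + 6)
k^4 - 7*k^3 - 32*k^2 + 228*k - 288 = (k - 8)*(k - 3)*(k - 2)*(k + 6)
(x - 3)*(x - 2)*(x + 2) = x^3 - 3*x^2 - 4*x + 12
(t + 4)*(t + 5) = t^2 + 9*t + 20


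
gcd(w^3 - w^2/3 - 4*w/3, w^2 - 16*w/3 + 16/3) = w - 4/3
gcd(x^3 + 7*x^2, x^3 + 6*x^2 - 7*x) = x^2 + 7*x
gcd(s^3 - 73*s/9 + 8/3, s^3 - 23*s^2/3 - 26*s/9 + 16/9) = s - 1/3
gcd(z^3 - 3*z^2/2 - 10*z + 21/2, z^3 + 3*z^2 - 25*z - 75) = z + 3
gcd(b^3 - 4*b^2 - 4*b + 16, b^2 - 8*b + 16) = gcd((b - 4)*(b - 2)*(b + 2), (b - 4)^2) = b - 4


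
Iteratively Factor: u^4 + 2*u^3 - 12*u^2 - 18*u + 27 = (u - 3)*(u^3 + 5*u^2 + 3*u - 9) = (u - 3)*(u + 3)*(u^2 + 2*u - 3) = (u - 3)*(u - 1)*(u + 3)*(u + 3)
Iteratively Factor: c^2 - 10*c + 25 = (c - 5)*(c - 5)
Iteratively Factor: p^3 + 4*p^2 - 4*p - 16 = (p + 4)*(p^2 - 4) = (p - 2)*(p + 4)*(p + 2)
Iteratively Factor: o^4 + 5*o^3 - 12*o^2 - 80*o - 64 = (o + 4)*(o^3 + o^2 - 16*o - 16) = (o + 1)*(o + 4)*(o^2 - 16) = (o + 1)*(o + 4)^2*(o - 4)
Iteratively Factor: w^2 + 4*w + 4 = (w + 2)*(w + 2)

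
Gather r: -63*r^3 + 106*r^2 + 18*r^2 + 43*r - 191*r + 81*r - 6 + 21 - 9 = -63*r^3 + 124*r^2 - 67*r + 6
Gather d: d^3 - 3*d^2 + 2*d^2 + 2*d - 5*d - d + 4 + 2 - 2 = d^3 - d^2 - 4*d + 4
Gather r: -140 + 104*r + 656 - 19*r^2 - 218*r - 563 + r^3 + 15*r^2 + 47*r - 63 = r^3 - 4*r^2 - 67*r - 110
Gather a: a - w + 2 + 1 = a - w + 3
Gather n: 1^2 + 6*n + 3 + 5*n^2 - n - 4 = 5*n^2 + 5*n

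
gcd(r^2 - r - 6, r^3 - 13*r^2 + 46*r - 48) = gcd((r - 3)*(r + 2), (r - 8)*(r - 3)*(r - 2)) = r - 3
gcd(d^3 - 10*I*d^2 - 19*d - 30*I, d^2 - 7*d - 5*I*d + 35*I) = d - 5*I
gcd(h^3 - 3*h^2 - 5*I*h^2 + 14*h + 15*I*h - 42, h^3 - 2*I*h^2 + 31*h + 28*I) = h - 7*I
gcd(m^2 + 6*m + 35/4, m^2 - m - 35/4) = m + 5/2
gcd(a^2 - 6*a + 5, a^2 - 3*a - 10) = a - 5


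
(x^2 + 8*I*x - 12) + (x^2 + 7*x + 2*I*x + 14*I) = 2*x^2 + 7*x + 10*I*x - 12 + 14*I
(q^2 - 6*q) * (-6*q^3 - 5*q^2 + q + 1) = -6*q^5 + 31*q^4 + 31*q^3 - 5*q^2 - 6*q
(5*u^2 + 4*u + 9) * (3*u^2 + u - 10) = 15*u^4 + 17*u^3 - 19*u^2 - 31*u - 90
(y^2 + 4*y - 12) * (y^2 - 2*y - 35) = y^4 + 2*y^3 - 55*y^2 - 116*y + 420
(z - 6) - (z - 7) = 1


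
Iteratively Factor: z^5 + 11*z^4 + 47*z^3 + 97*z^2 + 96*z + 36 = (z + 3)*(z^4 + 8*z^3 + 23*z^2 + 28*z + 12) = (z + 1)*(z + 3)*(z^3 + 7*z^2 + 16*z + 12) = (z + 1)*(z + 3)^2*(z^2 + 4*z + 4) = (z + 1)*(z + 2)*(z + 3)^2*(z + 2)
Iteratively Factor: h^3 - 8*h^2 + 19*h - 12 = (h - 4)*(h^2 - 4*h + 3) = (h - 4)*(h - 1)*(h - 3)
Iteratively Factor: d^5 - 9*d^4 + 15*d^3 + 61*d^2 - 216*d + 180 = (d - 2)*(d^4 - 7*d^3 + d^2 + 63*d - 90) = (d - 2)^2*(d^3 - 5*d^2 - 9*d + 45) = (d - 2)^2*(d + 3)*(d^2 - 8*d + 15) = (d - 3)*(d - 2)^2*(d + 3)*(d - 5)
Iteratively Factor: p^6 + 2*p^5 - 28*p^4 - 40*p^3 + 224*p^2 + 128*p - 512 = (p + 2)*(p^5 - 28*p^3 + 16*p^2 + 192*p - 256) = (p - 4)*(p + 2)*(p^4 + 4*p^3 - 12*p^2 - 32*p + 64) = (p - 4)*(p + 2)*(p + 4)*(p^3 - 12*p + 16) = (p - 4)*(p - 2)*(p + 2)*(p + 4)*(p^2 + 2*p - 8) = (p - 4)*(p - 2)*(p + 2)*(p + 4)^2*(p - 2)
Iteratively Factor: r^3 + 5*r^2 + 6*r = (r)*(r^2 + 5*r + 6) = r*(r + 2)*(r + 3)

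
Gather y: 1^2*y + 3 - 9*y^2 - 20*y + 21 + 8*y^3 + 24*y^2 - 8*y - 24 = 8*y^3 + 15*y^2 - 27*y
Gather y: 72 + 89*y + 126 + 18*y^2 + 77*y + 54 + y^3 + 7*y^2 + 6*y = y^3 + 25*y^2 + 172*y + 252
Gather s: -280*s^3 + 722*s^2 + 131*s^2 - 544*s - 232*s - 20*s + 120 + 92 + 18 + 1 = -280*s^3 + 853*s^2 - 796*s + 231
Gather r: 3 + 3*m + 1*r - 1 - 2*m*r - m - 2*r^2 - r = -2*m*r + 2*m - 2*r^2 + 2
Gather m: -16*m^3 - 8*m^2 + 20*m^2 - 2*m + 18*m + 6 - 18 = -16*m^3 + 12*m^2 + 16*m - 12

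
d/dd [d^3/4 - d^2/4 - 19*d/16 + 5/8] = 3*d^2/4 - d/2 - 19/16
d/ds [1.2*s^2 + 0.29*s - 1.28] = 2.4*s + 0.29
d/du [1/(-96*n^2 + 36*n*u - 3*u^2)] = 2*(-6*n + u)/(3*(32*n^2 - 12*n*u + u^2)^2)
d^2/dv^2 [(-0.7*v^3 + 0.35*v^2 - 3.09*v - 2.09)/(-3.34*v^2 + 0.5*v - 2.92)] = (1.4210854715202e-14*v^5 - 7.105427357601e-15*v^4 + 54.468688*v^3 + 154.240104*v^2 - 165.947832*v - 36.667384)/(37.259704*v^6 - 16.7334*v^5 + 100.228056*v^4 - 29.3834*v^3 + 87.624528*v^2 - 12.7896*v + 24.897088)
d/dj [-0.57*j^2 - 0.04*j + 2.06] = -1.14*j - 0.04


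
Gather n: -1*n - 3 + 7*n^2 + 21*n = 7*n^2 + 20*n - 3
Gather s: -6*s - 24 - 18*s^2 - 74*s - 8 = -18*s^2 - 80*s - 32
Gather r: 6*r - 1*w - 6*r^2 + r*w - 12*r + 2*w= -6*r^2 + r*(w - 6) + w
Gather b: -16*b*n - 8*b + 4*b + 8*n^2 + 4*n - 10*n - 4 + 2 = b*(-16*n - 4) + 8*n^2 - 6*n - 2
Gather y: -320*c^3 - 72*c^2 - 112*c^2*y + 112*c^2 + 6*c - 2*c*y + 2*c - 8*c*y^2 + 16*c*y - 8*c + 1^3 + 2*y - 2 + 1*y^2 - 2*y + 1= -320*c^3 + 40*c^2 + y^2*(1 - 8*c) + y*(-112*c^2 + 14*c)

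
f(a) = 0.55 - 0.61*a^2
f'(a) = -1.22*a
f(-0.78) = 0.18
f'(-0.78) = 0.95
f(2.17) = -2.32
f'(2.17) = -2.65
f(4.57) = -12.19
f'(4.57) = -5.58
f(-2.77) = -4.13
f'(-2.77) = 3.38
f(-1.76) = -1.34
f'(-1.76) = 2.15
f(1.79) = -1.40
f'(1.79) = -2.18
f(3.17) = -5.58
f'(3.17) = -3.87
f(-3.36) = -6.34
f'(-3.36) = 4.10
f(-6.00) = -21.41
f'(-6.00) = 7.32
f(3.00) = -4.94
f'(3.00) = -3.66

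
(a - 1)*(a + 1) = a^2 - 1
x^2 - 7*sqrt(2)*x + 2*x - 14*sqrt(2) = (x + 2)*(x - 7*sqrt(2))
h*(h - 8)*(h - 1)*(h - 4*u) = h^4 - 4*h^3*u - 9*h^3 + 36*h^2*u + 8*h^2 - 32*h*u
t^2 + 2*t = t*(t + 2)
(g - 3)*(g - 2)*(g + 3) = g^3 - 2*g^2 - 9*g + 18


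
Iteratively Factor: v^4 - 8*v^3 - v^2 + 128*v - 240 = (v - 3)*(v^3 - 5*v^2 - 16*v + 80) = (v - 4)*(v - 3)*(v^2 - v - 20) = (v - 5)*(v - 4)*(v - 3)*(v + 4)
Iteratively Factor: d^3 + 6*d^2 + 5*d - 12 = (d + 4)*(d^2 + 2*d - 3) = (d + 3)*(d + 4)*(d - 1)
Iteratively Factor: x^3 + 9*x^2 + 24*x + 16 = (x + 4)*(x^2 + 5*x + 4) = (x + 4)^2*(x + 1)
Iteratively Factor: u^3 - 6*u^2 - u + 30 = (u + 2)*(u^2 - 8*u + 15) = (u - 5)*(u + 2)*(u - 3)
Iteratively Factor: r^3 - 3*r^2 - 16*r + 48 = (r + 4)*(r^2 - 7*r + 12) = (r - 3)*(r + 4)*(r - 4)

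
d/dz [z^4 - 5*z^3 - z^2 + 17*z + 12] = 4*z^3 - 15*z^2 - 2*z + 17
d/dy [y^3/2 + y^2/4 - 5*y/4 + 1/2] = 3*y^2/2 + y/2 - 5/4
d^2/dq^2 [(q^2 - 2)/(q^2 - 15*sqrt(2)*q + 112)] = 6*(5*sqrt(2)*q^3 - 114*q^2 + 30*sqrt(2)*q + 3956)/(q^6 - 45*sqrt(2)*q^5 + 1686*q^4 - 16830*sqrt(2)*q^3 + 188832*q^2 - 564480*sqrt(2)*q + 1404928)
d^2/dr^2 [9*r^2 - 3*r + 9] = 18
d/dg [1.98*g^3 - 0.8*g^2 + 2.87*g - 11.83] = 5.94*g^2 - 1.6*g + 2.87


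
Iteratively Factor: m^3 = (m)*(m^2) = m^2*(m)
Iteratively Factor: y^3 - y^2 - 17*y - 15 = (y - 5)*(y^2 + 4*y + 3) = (y - 5)*(y + 3)*(y + 1)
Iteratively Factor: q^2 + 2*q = (q + 2)*(q)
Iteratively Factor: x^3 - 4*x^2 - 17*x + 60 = (x - 5)*(x^2 + x - 12) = (x - 5)*(x - 3)*(x + 4)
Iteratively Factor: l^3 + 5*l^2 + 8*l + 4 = (l + 2)*(l^2 + 3*l + 2) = (l + 2)^2*(l + 1)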